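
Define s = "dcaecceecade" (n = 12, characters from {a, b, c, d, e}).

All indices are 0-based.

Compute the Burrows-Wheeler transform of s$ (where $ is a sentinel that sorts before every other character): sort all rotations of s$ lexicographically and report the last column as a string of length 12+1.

eccedec$adeac

rank  rotation       last
    0  $dcaecceecade  e
    1  ade$dcaecceec  c
    2  aecceecade$dc  c
    3  cade$dcaeccee  e
    4  caecceecade$d  d
    5  cceecade$dcae  e
    6  ceecade$dcaec  c
    7  dcaecceecade$  $
    8  de$dcaecceeca  a
    9  e$dcaecceecad  d
   10  ecade$dcaecce  e
   11  ecceecade$dca  a
   12  eecade$dcaecc  c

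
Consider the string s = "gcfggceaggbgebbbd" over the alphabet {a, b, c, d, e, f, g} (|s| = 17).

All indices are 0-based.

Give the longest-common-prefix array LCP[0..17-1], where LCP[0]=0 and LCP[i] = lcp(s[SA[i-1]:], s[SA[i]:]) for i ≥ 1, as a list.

[0, 0, 2, 1, 1, 0, 1, 0, 0, 1, 0, 0, 1, 2, 1, 1, 2]

rank→(start, suffix):
  0 → (7, 'aggbgebbbd')
  1 → (13, 'bbbd')
  2 → (14, 'bbd')
  3 → (15, 'bd')
  4 → (10, 'bgebbbd')
  5 → (5, 'ceaggbgebbbd')
  6 → (1, 'cfggceaggbgebbbd')
  7 → (16, 'd')
  8 → (6, 'eaggbgebbbd')
  9 → (12, 'ebbbd')
  10 → (2, 'fggceaggbgebbbd')
  11 → (9, 'gbgebbbd')
  12 → (4, 'gceaggbgebbbd')
  13 → (0, 'gcfggceaggbgebbbd')
  14 → (11, 'gebbbd')
  15 → (8, 'ggbgebbbd')
  16 → (3, 'ggceaggbgebbbd')

SA = [7, 13, 14, 15, 10, 5, 1, 16, 6, 12, 2, 9, 4, 0, 11, 8, 3]
i: (SA[i-1],SA[i]) lcp shared
  1: (7,13) 0 ''
  2: (13,14) 2 'bb'
  3: (14,15) 1 'b'
  4: (15,10) 1 'b'
  5: (10,5) 0 ''
  6: (5,1) 1 'c'
  7: (1,16) 0 ''
  8: (16,6) 0 ''
  9: (6,12) 1 'e'
  10: (12,2) 0 ''
  11: (2,9) 0 ''
  12: (9,4) 1 'g'
  13: (4,0) 2 'gc'
  14: (0,11) 1 'g'
  15: (11,8) 1 'g'
  16: (8,3) 2 'gg'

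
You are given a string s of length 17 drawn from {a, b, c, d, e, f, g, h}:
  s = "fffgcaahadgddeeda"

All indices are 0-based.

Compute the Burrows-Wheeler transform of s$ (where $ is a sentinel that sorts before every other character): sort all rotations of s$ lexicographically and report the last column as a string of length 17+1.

rank  rotation            last
    0  $fffgcaahadgddeeda  a
    1  a$fffgcaahadgddeed  d
    2  aahadgddeeda$fffgc  c
    3  adgddeeda$fffgcaah  h
    4  ahadgddeeda$fffgca  a
    5  caahadgddeeda$fffg  g
    6  da$fffgcaahadgddee  e
    7  ddeeda$fffgcaahadg  g
    8  deeda$fffgcaahadgd  d
    9  dgddeeda$fffgcaaha  a
   10  eda$fffgcaahadgdde  e
   11  eeda$fffgcaahadgdd  d
   12  fffgcaahadgddeeda$  $
   13  ffgcaahadgddeeda$f  f
   14  fgcaahadgddeeda$ff  f
   15  gcaahadgddeeda$fff  f
   16  gddeeda$fffgcaahad  d
   17  hadgddeeda$fffgcaa  a

adchagegdaed$fffda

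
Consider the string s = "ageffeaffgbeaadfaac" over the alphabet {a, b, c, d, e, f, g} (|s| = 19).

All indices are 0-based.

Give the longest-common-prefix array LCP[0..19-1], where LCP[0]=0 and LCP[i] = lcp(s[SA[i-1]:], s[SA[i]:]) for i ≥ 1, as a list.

rank→(start, suffix):
  0 → (16, 'aac')
  1 → (12, 'aadfaac')
  2 → (17, 'ac')
  3 → (13, 'adfaac')
  4 → (6, 'affgbeaadfaac')
  5 → (0, 'ageffeaffgbeaadfaac')
  6 → (10, 'beaadfaac')
  7 → (18, 'c')
  8 → (14, 'dfaac')
  9 → (11, 'eaadfaac')
  10 → (5, 'eaffgbeaadfaac')
  11 → (2, 'effeaffgbeaadfaac')
  12 → (15, 'faac')
  13 → (4, 'feaffgbeaadfaac')
  14 → (3, 'ffeaffgbeaadfaac')
  15 → (7, 'ffgbeaadfaac')
  16 → (8, 'fgbeaadfaac')
  17 → (9, 'gbeaadfaac')
  18 → (1, 'geffeaffgbeaadfaac')

SA = [16, 12, 17, 13, 6, 0, 10, 18, 14, 11, 5, 2, 15, 4, 3, 7, 8, 9, 1]
i: (SA[i-1],SA[i]) lcp shared
  1: (16,12) 2 'aa'
  2: (12,17) 1 'a'
  3: (17,13) 1 'a'
  4: (13,6) 1 'a'
  5: (6,0) 1 'a'
  6: (0,10) 0 ''
  7: (10,18) 0 ''
  8: (18,14) 0 ''
  9: (14,11) 0 ''
  10: (11,5) 2 'ea'
  11: (5,2) 1 'e'
  12: (2,15) 0 ''
  13: (15,4) 1 'f'
  14: (4,3) 1 'f'
  15: (3,7) 2 'ff'
  16: (7,8) 1 'f'
  17: (8,9) 0 ''
  18: (9,1) 1 'g'

[0, 2, 1, 1, 1, 1, 0, 0, 0, 0, 2, 1, 0, 1, 1, 2, 1, 0, 1]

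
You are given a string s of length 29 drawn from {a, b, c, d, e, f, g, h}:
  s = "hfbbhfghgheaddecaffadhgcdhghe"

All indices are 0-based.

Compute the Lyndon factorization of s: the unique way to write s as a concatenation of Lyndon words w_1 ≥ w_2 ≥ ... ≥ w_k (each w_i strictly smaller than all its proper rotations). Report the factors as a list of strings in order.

emit factor 1: 'h' (i=0, period=1)
emit factor 2: 'f' (i=1, period=1)
emit factor 3: 'bbhfghghe' (i=2, period=9)
emit factor 4: 'addecaffadhgcdhghe' (i=11, period=18)

["h", "f", "bbhfghghe", "addecaffadhgcdhghe"]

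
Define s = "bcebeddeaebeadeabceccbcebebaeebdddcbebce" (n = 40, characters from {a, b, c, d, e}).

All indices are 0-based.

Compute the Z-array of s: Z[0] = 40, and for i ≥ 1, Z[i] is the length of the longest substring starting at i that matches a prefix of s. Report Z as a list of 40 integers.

Z[0]=40
i=1: i≥r, start 0; Z[1]=0
i=2: i≥r, start 0; Z[2]=0
i=3: i≥r, start 0; Z[3]=1 grow→box=[3,4)
i=4: i≥r, start 0; Z[4]=0
i=5: i≥r, start 0; Z[5]=0
i=6: i≥r, start 0; Z[6]=0
i=7: i≥r, start 0; Z[7]=0
i=8: i≥r, start 0; Z[8]=0
i=9: i≥r, start 0; Z[9]=0
i=10: i≥r, start 0; Z[10]=1 grow→box=[10,11)
i=11: i≥r, start 0; Z[11]=0
i=12: i≥r, start 0; Z[12]=0
i=13: i≥r, start 0; Z[13]=0
i=14: i≥r, start 0; Z[14]=0
i=15: i≥r, start 0; Z[15]=0
i=16: i≥r, start 0; Z[16]=3 grow→box=[16,19)
i=17: min(r-i=2, Z[1]=0)=0; Z[17]=0
i=18: min(r-i=1, Z[2]=0)=0; Z[18]=0
i=19: i≥r, start 0; Z[19]=0
i=20: i≥r, start 0; Z[20]=0
i=21: i≥r, start 0; Z[21]=5 grow→box=[21,26)
i=22: min(r-i=4, Z[1]=0)=0; Z[22]=0
i=23: min(r-i=3, Z[2]=0)=0; Z[23]=0
i=24: min(r-i=2, Z[3]=1)=1; Z[24]=1
i=25: min(r-i=1, Z[4]=0)=0; Z[25]=0
i=26: i≥r, start 0; Z[26]=1 grow→box=[26,27)
i=27: i≥r, start 0; Z[27]=0
i=28: i≥r, start 0; Z[28]=0
i=29: i≥r, start 0; Z[29]=0
i=30: i≥r, start 0; Z[30]=1 grow→box=[30,31)
i=31: i≥r, start 0; Z[31]=0
i=32: i≥r, start 0; Z[32]=0
i=33: i≥r, start 0; Z[33]=0
i=34: i≥r, start 0; Z[34]=0
i=35: i≥r, start 0; Z[35]=1 grow→box=[35,36)
i=36: i≥r, start 0; Z[36]=0
i=37: i≥r, start 0; Z[37]=3 grow→box=[37,40)
i=38: min(r-i=2, Z[1]=0)=0; Z[38]=0
i=39: min(r-i=1, Z[2]=0)=0; Z[39]=0

[40, 0, 0, 1, 0, 0, 0, 0, 0, 0, 1, 0, 0, 0, 0, 0, 3, 0, 0, 0, 0, 5, 0, 0, 1, 0, 1, 0, 0, 0, 1, 0, 0, 0, 0, 1, 0, 3, 0, 0]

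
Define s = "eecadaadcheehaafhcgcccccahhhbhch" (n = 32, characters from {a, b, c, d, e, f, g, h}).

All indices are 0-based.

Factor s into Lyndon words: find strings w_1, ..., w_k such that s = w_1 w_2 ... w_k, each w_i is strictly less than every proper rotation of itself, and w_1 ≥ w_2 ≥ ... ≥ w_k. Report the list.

emit factor 1: 'e' (i=0, period=1)
emit factor 2: 'e' (i=1, period=1)
emit factor 3: 'c' (i=2, period=1)
emit factor 4: 'ad' (i=3, period=2)
emit factor 5: 'aadcheehaafhcgcccccahhhbhch' (i=5, period=27)

["e", "e", "c", "ad", "aadcheehaafhcgcccccahhhbhch"]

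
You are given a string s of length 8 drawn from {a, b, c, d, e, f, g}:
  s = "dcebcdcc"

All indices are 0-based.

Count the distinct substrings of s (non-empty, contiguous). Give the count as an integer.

31

sorted suffixes:
  #0 SA[0]=3  'bcdcc'
  #1 SA[1]=7  'c'
  #2 SA[2]=6  'cc'
  #3 SA[3]=4  'cdcc'
  #4 SA[4]=1  'cebcdcc'
  #5 SA[5]=5  'dcc'
  #6 SA[6]=0  'dcebcdcc'
  #7 SA[7]=2  'ebcdcc'

SA = [3, 7, 6, 4, 1, 5, 0, 2]
[i] adj suffixes → lcp
  [1] 3/7 → 0 ('')
  [2] 7/6 → 1 ('c')
  [3] 6/4 → 1 ('c')
  [4] 4/1 → 1 ('c')
  [5] 1/5 → 0 ('')
  [6] 5/0 → 2 ('dc')
  [7] 0/2 → 0 ('')

n(n+1)/2 = 8·9/2 = 36
Σ LCP = 0 + 0 + 1 + 1 + 1 + 0 + 2 + 0 = 5
distinct = 36 − 5 = 31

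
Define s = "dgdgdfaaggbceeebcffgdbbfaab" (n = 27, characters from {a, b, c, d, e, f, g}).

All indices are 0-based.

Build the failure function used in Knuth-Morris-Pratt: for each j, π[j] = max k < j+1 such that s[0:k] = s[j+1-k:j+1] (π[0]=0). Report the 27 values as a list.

[0, 0, 1, 2, 3, 0, 0, 0, 0, 0, 0, 0, 0, 0, 0, 0, 0, 0, 0, 0, 1, 0, 0, 0, 0, 0, 0]

π[0] = 0
j=1 s[j]='g': π[1]=0 (border '')
j=2 s[j]='d': π[2]=1 (border 'd')
j=3 s[j]='g': π[3]=2 (border 'dg')
j=4 s[j]='d': π[4]=3 (border 'dgd')
j=5 s[j]='f': k: 3→1→0; π[5]=0 (border '')
j=6 s[j]='a': π[6]=0 (border '')
j=7 s[j]='a': π[7]=0 (border '')
j=8 s[j]='g': π[8]=0 (border '')
j=9 s[j]='g': π[9]=0 (border '')
j=10 s[j]='b': π[10]=0 (border '')
j=11 s[j]='c': π[11]=0 (border '')
j=12 s[j]='e': π[12]=0 (border '')
j=13 s[j]='e': π[13]=0 (border '')
j=14 s[j]='e': π[14]=0 (border '')
j=15 s[j]='b': π[15]=0 (border '')
j=16 s[j]='c': π[16]=0 (border '')
j=17 s[j]='f': π[17]=0 (border '')
j=18 s[j]='f': π[18]=0 (border '')
j=19 s[j]='g': π[19]=0 (border '')
j=20 s[j]='d': π[20]=1 (border 'd')
j=21 s[j]='b': k: 1→0; π[21]=0 (border '')
j=22 s[j]='b': π[22]=0 (border '')
j=23 s[j]='f': π[23]=0 (border '')
j=24 s[j]='a': π[24]=0 (border '')
j=25 s[j]='a': π[25]=0 (border '')
j=26 s[j]='b': π[26]=0 (border '')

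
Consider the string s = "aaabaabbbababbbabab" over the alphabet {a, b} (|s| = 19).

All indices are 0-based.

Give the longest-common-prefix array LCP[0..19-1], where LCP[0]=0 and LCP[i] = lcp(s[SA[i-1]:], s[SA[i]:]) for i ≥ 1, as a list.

[0, 2, 3, 1, 2, 3, 4, 2, 8, 0, 1, 2, 3, 5, 3, 1, 6, 2, 7]

sorted suffixes:
  #0 SA[0]=0  'aaabaabbbababbbabab'
  #1 SA[1]=1  'aabaabbbababbbabab'
  #2 SA[2]=4  'aabbbababbbabab'
  #3 SA[3]=17  'ab'
  #4 SA[4]=2  'abaabbbababbbabab'
  #5 SA[5]=15  'abab'
  #6 SA[6]=9  'ababbbabab'
  #7 SA[7]=11  'abbbabab'
  #8 SA[8]=5  'abbbababbbabab'
  #9 SA[9]=18  'b'
  #10 SA[10]=3  'baabbbababbbabab'
  #11 SA[11]=16  'bab'
  #12 SA[12]=14  'babab'
  #13 SA[13]=8  'bababbbabab'
  #14 SA[14]=10  'babbbabab'
  #15 SA[15]=13  'bbabab'
  #16 SA[16]=7  'bbababbbabab'
  #17 SA[17]=12  'bbbabab'
  #18 SA[18]=6  'bbbababbbabab'

SA = [0, 1, 4, 17, 2, 15, 9, 11, 5, 18, 3, 16, 14, 8, 10, 13, 7, 12, 6]
[i] adj suffixes → lcp
  [1] 0/1 → 2 ('aa')
  [2] 1/4 → 3 ('aab')
  [3] 4/17 → 1 ('a')
  [4] 17/2 → 2 ('ab')
  [5] 2/15 → 3 ('aba')
  [6] 15/9 → 4 ('abab')
  [7] 9/11 → 2 ('ab')
  [8] 11/5 → 8 ('abbbabab')
  [9] 5/18 → 0 ('')
  [10] 18/3 → 1 ('b')
  [11] 3/16 → 2 ('ba')
  [12] 16/14 → 3 ('bab')
  [13] 14/8 → 5 ('babab')
  [14] 8/10 → 3 ('bab')
  [15] 10/13 → 1 ('b')
  [16] 13/7 → 6 ('bbabab')
  [17] 7/12 → 2 ('bb')
  [18] 12/6 → 7 ('bbbabab')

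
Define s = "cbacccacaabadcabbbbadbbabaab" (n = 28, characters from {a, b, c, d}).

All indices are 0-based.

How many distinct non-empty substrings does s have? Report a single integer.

361

sorted suffixes:
  #0 SA[0]=25  'aab'
  #1 SA[1]=8  'aabadcabbbbadbbabaab'
  #2 SA[2]=26  'ab'
  #3 SA[3]=23  'abaab'
  #4 SA[4]=9  'abadcabbbbadbbabaab'
  #5 SA[5]=14  'abbbbadbbabaab'
  #6 SA[6]=6  'acaabadcabbbbadbbabaab'
  #7 SA[7]=2  'acccacaabadcabbbbadbbabaab'
  #8 SA[8]=19  'adbbabaab'
  #9 SA[9]=11  'adcabbbbadbbabaab'
  #10 SA[10]=27  'b'
  #11 SA[11]=24  'baab'
  #12 SA[12]=22  'babaab'
  #13 SA[13]=1  'bacccacaabadcabbbbadbbabaab'
  #14 SA[14]=18  'badbbabaab'
  #15 SA[15]=10  'badcabbbbadbbabaab'
  #16 SA[16]=21  'bbabaab'
  #17 SA[17]=17  'bbadbbabaab'
  #18 SA[18]=16  'bbbadbbabaab'
  #19 SA[19]=15  'bbbbadbbabaab'
  #20 SA[20]=7  'caabadcabbbbadbbabaab'
  #21 SA[21]=13  'cabbbbadbbabaab'
  #22 SA[22]=5  'cacaabadcabbbbadbbabaab'
  #23 SA[23]=0  'cbacccacaabadcabbbbadbbabaab'
  #24 SA[24]=4  'ccacaabadcabbbbadbbabaab'
  #25 SA[25]=3  'cccacaabadcabbbbadbbabaab'
  #26 SA[26]=20  'dbbabaab'
  #27 SA[27]=12  'dcabbbbadbbabaab'

SA = [25, 8, 26, 23, 9, 14, 6, 2, 19, 11, 27, 24, 22, 1, 18, 10, 21, 17, 16, 15, 7, 13, 5, 0, 4, 3, 20, 12]
[i] adj suffixes → lcp
  [1] 25/8 → 3 ('aab')
  [2] 8/26 → 1 ('a')
  [3] 26/23 → 2 ('ab')
  [4] 23/9 → 3 ('aba')
  [5] 9/14 → 2 ('ab')
  [6] 14/6 → 1 ('a')
  [7] 6/2 → 2 ('ac')
  [8] 2/19 → 1 ('a')
  [9] 19/11 → 2 ('ad')
  [10] 11/27 → 0 ('')
  [11] 27/24 → 1 ('b')
  [12] 24/22 → 2 ('ba')
  [13] 22/1 → 2 ('ba')
  [14] 1/18 → 2 ('ba')
  [15] 18/10 → 3 ('bad')
  [16] 10/21 → 1 ('b')
  [17] 21/17 → 3 ('bba')
  [18] 17/16 → 2 ('bb')
  [19] 16/15 → 3 ('bbb')
  [20] 15/7 → 0 ('')
  [21] 7/13 → 2 ('ca')
  [22] 13/5 → 2 ('ca')
  [23] 5/0 → 1 ('c')
  [24] 0/4 → 1 ('c')
  [25] 4/3 → 2 ('cc')
  [26] 3/20 → 0 ('')
  [27] 20/12 → 1 ('d')

n(n+1)/2 = 28·29/2 = 406
Σ LCP = 0 + 3 + 1 + 2 + 3 + 2 + 1 + 2 + 1 + 2 + 0 + 1 + 2 + 2 + 2 + 3 + 1 + 3 + 2 + 3 + 0 + 2 + 2 + 1 + 1 + 2 + 0 + 1 = 45
distinct = 406 − 45 = 361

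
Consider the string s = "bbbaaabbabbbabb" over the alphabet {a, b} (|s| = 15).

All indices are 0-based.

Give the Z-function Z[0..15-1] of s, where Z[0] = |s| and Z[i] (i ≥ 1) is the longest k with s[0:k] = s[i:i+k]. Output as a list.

[15, 2, 1, 0, 0, 0, 2, 1, 0, 4, 2, 1, 0, 2, 1]

Z[0]=15
i=1: outside box; Z[1]=2 extend→box=[1,3)
i=2: min(r-i=1, Z[1]=2)=1; Z[2]=1
i=3: outside box; Z[3]=0
i=4: outside box; Z[4]=0
i=5: outside box; Z[5]=0
i=6: outside box; Z[6]=2 extend→box=[6,8)
i=7: min(r-i=1, Z[1]=2)=1; Z[7]=1
i=8: outside box; Z[8]=0
i=9: outside box; Z[9]=4 extend→box=[9,13)
i=10: min(r-i=3, Z[1]=2)=2; Z[10]=2
i=11: min(r-i=2, Z[2]=1)=1; Z[11]=1
i=12: min(r-i=1, Z[3]=0)=0; Z[12]=0
i=13: outside box; Z[13]=2 extend→box=[13,15)
i=14: min(r-i=1, Z[1]=2)=1; Z[14]=1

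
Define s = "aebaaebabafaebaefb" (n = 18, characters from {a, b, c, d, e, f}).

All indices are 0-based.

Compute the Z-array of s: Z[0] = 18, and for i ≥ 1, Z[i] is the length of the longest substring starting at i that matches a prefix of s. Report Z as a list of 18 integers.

Z[0]=18
i=1: outside box; Z[1]=0
i=2: outside box; Z[2]=0
i=3: outside box; Z[3]=1 scan→box=[3,4)
i=4: outside box; Z[4]=4 scan→box=[4,8)
i=5: min(r-i=3, Z[1]=0)=0; Z[5]=0
i=6: min(r-i=2, Z[2]=0)=0; Z[6]=0
i=7: min(r-i=1, Z[3]=1)=1; Z[7]=1
i=8: outside box; Z[8]=0
i=9: outside box; Z[9]=1 scan→box=[9,10)
i=10: outside box; Z[10]=0
i=11: outside box; Z[11]=4 scan→box=[11,15)
i=12: min(r-i=3, Z[1]=0)=0; Z[12]=0
i=13: min(r-i=2, Z[2]=0)=0; Z[13]=0
i=14: min(r-i=1, Z[3]=1)=1; Z[14]=2 scan→box=[14,16)
i=15: min(r-i=1, Z[1]=0)=0; Z[15]=0
i=16: outside box; Z[16]=0
i=17: outside box; Z[17]=0

[18, 0, 0, 1, 4, 0, 0, 1, 0, 1, 0, 4, 0, 0, 2, 0, 0, 0]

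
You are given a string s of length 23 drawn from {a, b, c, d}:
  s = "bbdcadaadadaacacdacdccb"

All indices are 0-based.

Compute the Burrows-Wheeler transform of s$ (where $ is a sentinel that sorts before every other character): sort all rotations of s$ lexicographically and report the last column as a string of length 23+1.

rank  rotation                  last
    0  $bbdcadaadadaacacdacdccb  b
    1  aacacdacdccb$bbdcadaadad  d
    2  aadadaacacdacdccb$bbdcad  d
    3  acacdacdccb$bbdcadaadada  a
    4  acdacdccb$bbdcadaadadaac  c
    5  acdccb$bbdcadaadadaacacd  d
    6  adaacacdacdccb$bbdcadaad  d
    7  adaadadaacacdacdccb$bbdc  c
    8  adadaacacdacdccb$bbdcada  a
    9  b$bbdcadaadadaacacdacdcc  c
   10  bbdcadaadadaacacdacdccb$  $
   11  bdcadaadadaacacdacdccb$b  b
   12  cacdacdccb$bbdcadaadadaa  a
   13  cadaadadaacacdacdccb$bbd  d
   14  cb$bbdcadaadadaacacdacdc  c
   15  ccb$bbdcadaadadaacacdacd  d
   16  cdacdccb$bbdcadaadadaaca  a
   17  cdccb$bbdcadaadadaacacda  a
   18  daacacdacdccb$bbdcadaada  a
   19  daadadaacacdacdccb$bbdca  a
   20  dacdccb$bbdcadaadadaacac  c
   21  dadaacacdacdccb$bbdcadaa  a
   22  dcadaadadaacacdacdccb$bb  b
   23  dccb$bbdcadaadadaacacdac  c

bddacddcac$badcdaaaacabc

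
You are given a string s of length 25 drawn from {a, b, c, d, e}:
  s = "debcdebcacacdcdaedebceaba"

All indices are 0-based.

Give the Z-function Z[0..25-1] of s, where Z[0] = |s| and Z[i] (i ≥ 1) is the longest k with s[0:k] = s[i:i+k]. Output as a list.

[25, 0, 0, 0, 4, 0, 0, 0, 0, 0, 0, 0, 1, 0, 1, 0, 0, 4, 0, 0, 0, 0, 0, 0, 0]

Z[0]=25
i=1: i≥r, start 0; Z[1]=0
i=2: i≥r, start 0; Z[2]=0
i=3: i≥r, start 0; Z[3]=0
i=4: i≥r, start 0; Z[4]=4 grow→box=[4,8)
i=5: min(r-i=3, Z[1]=0)=0; Z[5]=0
i=6: min(r-i=2, Z[2]=0)=0; Z[6]=0
i=7: min(r-i=1, Z[3]=0)=0; Z[7]=0
i=8: i≥r, start 0; Z[8]=0
i=9: i≥r, start 0; Z[9]=0
i=10: i≥r, start 0; Z[10]=0
i=11: i≥r, start 0; Z[11]=0
i=12: i≥r, start 0; Z[12]=1 grow→box=[12,13)
i=13: i≥r, start 0; Z[13]=0
i=14: i≥r, start 0; Z[14]=1 grow→box=[14,15)
i=15: i≥r, start 0; Z[15]=0
i=16: i≥r, start 0; Z[16]=0
i=17: i≥r, start 0; Z[17]=4 grow→box=[17,21)
i=18: min(r-i=3, Z[1]=0)=0; Z[18]=0
i=19: min(r-i=2, Z[2]=0)=0; Z[19]=0
i=20: min(r-i=1, Z[3]=0)=0; Z[20]=0
i=21: i≥r, start 0; Z[21]=0
i=22: i≥r, start 0; Z[22]=0
i=23: i≥r, start 0; Z[23]=0
i=24: i≥r, start 0; Z[24]=0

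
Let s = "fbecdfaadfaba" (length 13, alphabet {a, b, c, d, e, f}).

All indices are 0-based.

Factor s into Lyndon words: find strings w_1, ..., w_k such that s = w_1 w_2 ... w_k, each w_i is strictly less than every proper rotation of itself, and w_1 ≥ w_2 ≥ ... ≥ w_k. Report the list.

["f", "becdf", "aadfab", "a"]

emit factor 1: 'f' (i=0, period=1)
emit factor 2: 'becdf' (i=1, period=5)
emit factor 3: 'aadfab' (i=6, period=6)
emit factor 4: 'a' (i=12, period=1)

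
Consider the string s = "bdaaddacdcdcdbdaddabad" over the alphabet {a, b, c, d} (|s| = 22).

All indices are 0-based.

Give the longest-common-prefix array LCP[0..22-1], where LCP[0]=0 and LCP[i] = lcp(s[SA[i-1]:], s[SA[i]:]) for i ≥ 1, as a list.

[0, 1, 1, 1, 2, 4, 0, 1, 3, 0, 2, 4, 0, 1, 2, 2, 2, 1, 1, 3, 1, 3]

sorted suffixes:
  #0 SA[0]=2  'aaddacdcdcdbdaddabad'
  #1 SA[1]=18  'abad'
  #2 SA[2]=6  'acdcdcdbdaddabad'
  #3 SA[3]=20  'ad'
  #4 SA[4]=15  'addabad'
  #5 SA[5]=3  'addacdcdcdbdaddabad'
  #6 SA[6]=19  'bad'
  #7 SA[7]=0  'bdaaddacdcdcdbdaddabad'
  #8 SA[8]=13  'bdaddabad'
  #9 SA[9]=11  'cdbdaddabad'
  #10 SA[10]=9  'cdcdbdaddabad'
  #11 SA[11]=7  'cdcdcdbdaddabad'
  #12 SA[12]=21  'd'
  #13 SA[13]=1  'daaddacdcdcdbdaddabad'
  #14 SA[14]=17  'dabad'
  #15 SA[15]=5  'dacdcdcdbdaddabad'
  #16 SA[16]=14  'daddabad'
  #17 SA[17]=12  'dbdaddabad'
  #18 SA[18]=10  'dcdbdaddabad'
  #19 SA[19]=8  'dcdcdbdaddabad'
  #20 SA[20]=16  'ddabad'
  #21 SA[21]=4  'ddacdcdcdbdaddabad'

SA = [2, 18, 6, 20, 15, 3, 19, 0, 13, 11, 9, 7, 21, 1, 17, 5, 14, 12, 10, 8, 16, 4]
i: (SA[i-1],SA[i]) lcp shared
  1: (2,18) 1 'a'
  2: (18,6) 1 'a'
  3: (6,20) 1 'a'
  4: (20,15) 2 'ad'
  5: (15,3) 4 'adda'
  6: (3,19) 0 ''
  7: (19,0) 1 'b'
  8: (0,13) 3 'bda'
  9: (13,11) 0 ''
  10: (11,9) 2 'cd'
  11: (9,7) 4 'cdcd'
  12: (7,21) 0 ''
  13: (21,1) 1 'd'
  14: (1,17) 2 'da'
  15: (17,5) 2 'da'
  16: (5,14) 2 'da'
  17: (14,12) 1 'd'
  18: (12,10) 1 'd'
  19: (10,8) 3 'dcd'
  20: (8,16) 1 'd'
  21: (16,4) 3 'dda'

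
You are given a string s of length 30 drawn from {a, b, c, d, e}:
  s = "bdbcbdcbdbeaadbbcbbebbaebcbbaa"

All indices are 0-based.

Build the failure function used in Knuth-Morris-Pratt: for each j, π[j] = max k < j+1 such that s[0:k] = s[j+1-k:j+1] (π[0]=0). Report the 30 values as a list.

π[0] = 0
j=1 s[j]='d': π[1]=0 (border '')
j=2 s[j]='b': π[2]=1 (border 'b')
j=3 s[j]='c': k: 1→0; π[3]=0 (border '')
j=4 s[j]='b': π[4]=1 (border 'b')
j=5 s[j]='d': π[5]=2 (border 'bd')
j=6 s[j]='c': k: 2→0; π[6]=0 (border '')
j=7 s[j]='b': π[7]=1 (border 'b')
j=8 s[j]='d': π[8]=2 (border 'bd')
j=9 s[j]='b': π[9]=3 (border 'bdb')
j=10 s[j]='e': k: 3→1→0; π[10]=0 (border '')
j=11 s[j]='a': π[11]=0 (border '')
j=12 s[j]='a': π[12]=0 (border '')
j=13 s[j]='d': π[13]=0 (border '')
j=14 s[j]='b': π[14]=1 (border 'b')
j=15 s[j]='b': k: 1→0; π[15]=1 (border 'b')
j=16 s[j]='c': k: 1→0; π[16]=0 (border '')
j=17 s[j]='b': π[17]=1 (border 'b')
j=18 s[j]='b': k: 1→0; π[18]=1 (border 'b')
j=19 s[j]='e': k: 1→0; π[19]=0 (border '')
j=20 s[j]='b': π[20]=1 (border 'b')
j=21 s[j]='b': k: 1→0; π[21]=1 (border 'b')
j=22 s[j]='a': k: 1→0; π[22]=0 (border '')
j=23 s[j]='e': π[23]=0 (border '')
j=24 s[j]='b': π[24]=1 (border 'b')
j=25 s[j]='c': k: 1→0; π[25]=0 (border '')
j=26 s[j]='b': π[26]=1 (border 'b')
j=27 s[j]='b': k: 1→0; π[27]=1 (border 'b')
j=28 s[j]='a': k: 1→0; π[28]=0 (border '')
j=29 s[j]='a': π[29]=0 (border '')

[0, 0, 1, 0, 1, 2, 0, 1, 2, 3, 0, 0, 0, 0, 1, 1, 0, 1, 1, 0, 1, 1, 0, 0, 1, 0, 1, 1, 0, 0]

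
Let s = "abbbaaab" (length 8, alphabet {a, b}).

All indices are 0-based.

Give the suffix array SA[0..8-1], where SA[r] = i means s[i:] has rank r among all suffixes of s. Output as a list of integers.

sorted suffixes:
  #0 SA[0]=4  'aaab'
  #1 SA[1]=5  'aab'
  #2 SA[2]=6  'ab'
  #3 SA[3]=0  'abbbaaab'
  #4 SA[4]=7  'b'
  #5 SA[5]=3  'baaab'
  #6 SA[6]=2  'bbaaab'
  #7 SA[7]=1  'bbbaaab'

[4, 5, 6, 0, 7, 3, 2, 1]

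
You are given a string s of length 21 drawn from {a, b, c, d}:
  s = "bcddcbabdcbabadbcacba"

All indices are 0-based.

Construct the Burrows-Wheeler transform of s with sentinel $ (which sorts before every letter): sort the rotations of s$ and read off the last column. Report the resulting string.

abbbcbcccad$abaddbabdc

rank  rotation                last
    0  $bcddcbabdcbabadbcacba  a
    1  a$bcddcbabdcbabadbcacb  b
    2  abadbcacba$bcddcbabdcb  b
    3  abdcbabadbcacba$bcddcb  b
    4  acba$bcddcbabdcbabadbc  c
    5  adbcacba$bcddcbabdcbab  b
    6  ba$bcddcbabdcbabadbcac  c
    7  babadbcacba$bcddcbabdc  c
    8  babdcbabadbcacba$bcddc  c
    9  badbcacba$bcddcbabdcba  a
   10  bcacba$bcddcbabdcbabad  d
   11  bcddcbabdcbabadbcacba$  $
   12  bdcbabadbcacba$bcddcba  a
   13  cacba$bcddcbabdcbabadb  b
   14  cba$bcddcbabdcbabadbca  a
   15  cbabadbcacba$bcddcbabd  d
   16  cbabdcbabadbcacba$bcdd  d
   17  cddcbabdcbabadbcacba$b  b
   18  dbcacba$bcddcbabdcbaba  a
   19  dcbabadbcacba$bcddcbab  b
   20  dcbabdcbabadbcacba$bcd  d
   21  ddcbabdcbabadbcacba$bc  c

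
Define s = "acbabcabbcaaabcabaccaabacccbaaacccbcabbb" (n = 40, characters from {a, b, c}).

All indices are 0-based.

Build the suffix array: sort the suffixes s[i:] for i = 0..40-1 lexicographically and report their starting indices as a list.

sorted suffixes:
  #0 SA[0]=10  'aaabcabaccaabacccbaaacccbcabbb'
  #1 SA[1]=28  'aaacccbcabbb'
  #2 SA[2]=20  'aabacccbaaacccbcabbb'
  #3 SA[3]=11  'aabcabaccaabacccbaaacccbcabbb'
  #4 SA[4]=29  'aacccbcabbb'
  #5 SA[5]=15  'abaccaabacccbaaacccbcabbb'
  #6 SA[6]=21  'abacccbaaacccbcabbb'
  #7 SA[7]=36  'abbb'
  #8 SA[8]=6  'abbcaaabcabaccaabacccbaaacccbcabbb'
  #9 SA[9]=12  'abcabaccaabacccbaaacccbcabbb'
  #10 SA[10]=3  'abcabbcaaabcabaccaabacccbaaacccbcabbb'
  #11 SA[11]=0  'acbabcabbcaaabcabaccaabacccbaaacccbcabbb'
  #12 SA[12]=17  'accaabacccbaaacccbcabbb'
  #13 SA[13]=23  'acccbaaacccbcabbb'
  #14 SA[14]=30  'acccbcabbb'
  #15 SA[15]=39  'b'
  #16 SA[16]=27  'baaacccbcabbb'
  #17 SA[17]=2  'babcabbcaaabcabaccaabacccbaaacccbcabbb'
  #18 SA[18]=16  'baccaabacccbaaacccbcabbb'
  #19 SA[19]=22  'bacccbaaacccbcabbb'
  #20 SA[20]=38  'bb'
  #21 SA[21]=37  'bbb'
  #22 SA[22]=7  'bbcaaabcabaccaabacccbaaacccbcabbb'
  #23 SA[23]=8  'bcaaabcabaccaabacccbaaacccbcabbb'
  #24 SA[24]=13  'bcabaccaabacccbaaacccbcabbb'
  #25 SA[25]=34  'bcabbb'
  #26 SA[26]=4  'bcabbcaaabcabaccaabacccbaaacccbcabbb'
  #27 SA[27]=9  'caaabcabaccaabacccbaaacccbcabbb'
  #28 SA[28]=19  'caabacccbaaacccbcabbb'
  #29 SA[29]=14  'cabaccaabacccbaaacccbcabbb'
  #30 SA[30]=35  'cabbb'
  #31 SA[31]=5  'cabbcaaabcabaccaabacccbaaacccbcabbb'
  #32 SA[32]=26  'cbaaacccbcabbb'
  #33 SA[33]=1  'cbabcabbcaaabcabaccaabacccbaaacccbcabbb'
  #34 SA[34]=33  'cbcabbb'
  #35 SA[35]=18  'ccaabacccbaaacccbcabbb'
  #36 SA[36]=25  'ccbaaacccbcabbb'
  #37 SA[37]=32  'ccbcabbb'
  #38 SA[38]=24  'cccbaaacccbcabbb'
  #39 SA[39]=31  'cccbcabbb'

[10, 28, 20, 11, 29, 15, 21, 36, 6, 12, 3, 0, 17, 23, 30, 39, 27, 2, 16, 22, 38, 37, 7, 8, 13, 34, 4, 9, 19, 14, 35, 5, 26, 1, 33, 18, 25, 32, 24, 31]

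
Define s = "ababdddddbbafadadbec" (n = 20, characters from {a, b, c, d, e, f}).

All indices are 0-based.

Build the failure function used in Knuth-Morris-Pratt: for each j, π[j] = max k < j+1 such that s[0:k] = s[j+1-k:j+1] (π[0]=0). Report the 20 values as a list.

[0, 0, 1, 2, 0, 0, 0, 0, 0, 0, 0, 1, 0, 1, 0, 1, 0, 0, 0, 0]

π[0] = 0
j=1 s[j]='b': π[1]=0 (border '')
j=2 s[j]='a': π[2]=1 (border 'a')
j=3 s[j]='b': π[3]=2 (border 'ab')
j=4 s[j]='d': k: 2→0; π[4]=0 (border '')
j=5 s[j]='d': π[5]=0 (border '')
j=6 s[j]='d': π[6]=0 (border '')
j=7 s[j]='d': π[7]=0 (border '')
j=8 s[j]='d': π[8]=0 (border '')
j=9 s[j]='b': π[9]=0 (border '')
j=10 s[j]='b': π[10]=0 (border '')
j=11 s[j]='a': π[11]=1 (border 'a')
j=12 s[j]='f': k: 1→0; π[12]=0 (border '')
j=13 s[j]='a': π[13]=1 (border 'a')
j=14 s[j]='d': k: 1→0; π[14]=0 (border '')
j=15 s[j]='a': π[15]=1 (border 'a')
j=16 s[j]='d': k: 1→0; π[16]=0 (border '')
j=17 s[j]='b': π[17]=0 (border '')
j=18 s[j]='e': π[18]=0 (border '')
j=19 s[j]='c': π[19]=0 (border '')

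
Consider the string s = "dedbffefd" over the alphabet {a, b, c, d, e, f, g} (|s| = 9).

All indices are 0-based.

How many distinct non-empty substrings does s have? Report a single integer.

40

rank | idx | suffix
   0 |   3 | bffefd
   1 |   8 | d
   2 |   2 | dbffefd
   3 |   0 | dedbffefd
   4 |   1 | edbffefd
   5 |   6 | efd
   6 |   7 | fd
   7 |   5 | fefd
   8 |   4 | ffefd

SA = [3, 8, 2, 0, 1, 6, 7, 5, 4]
rank  pair      lcp
   1  s[3:],s[8:]  0  ''
   2  s[8:],s[2:]  1  'd'
   3  s[2:],s[0:]  1  'd'
   4  s[0:],s[1:]  0  ''
   5  s[1:],s[6:]  1  'e'
   6  s[6:],s[7:]  0  ''
   7  s[7:],s[5:]  1  'f'
   8  s[5:],s[4:]  1  'f'

n(n+1)/2 = 9·10/2 = 45
Σ LCP = 0 + 0 + 1 + 1 + 0 + 1 + 0 + 1 + 1 = 5
distinct = 45 − 5 = 40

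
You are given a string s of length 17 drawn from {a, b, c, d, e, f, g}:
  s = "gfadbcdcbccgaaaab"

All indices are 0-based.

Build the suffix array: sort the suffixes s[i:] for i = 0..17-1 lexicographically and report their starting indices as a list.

sorted suffixes:
  #0 SA[0]=12  'aaaab'
  #1 SA[1]=13  'aaab'
  #2 SA[2]=14  'aab'
  #3 SA[3]=15  'ab'
  #4 SA[4]=2  'adbcdcbccgaaaab'
  #5 SA[5]=16  'b'
  #6 SA[6]=8  'bccgaaaab'
  #7 SA[7]=4  'bcdcbccgaaaab'
  #8 SA[8]=7  'cbccgaaaab'
  #9 SA[9]=9  'ccgaaaab'
  #10 SA[10]=5  'cdcbccgaaaab'
  #11 SA[11]=10  'cgaaaab'
  #12 SA[12]=3  'dbcdcbccgaaaab'
  #13 SA[13]=6  'dcbccgaaaab'
  #14 SA[14]=1  'fadbcdcbccgaaaab'
  #15 SA[15]=11  'gaaaab'
  #16 SA[16]=0  'gfadbcdcbccgaaaab'

[12, 13, 14, 15, 2, 16, 8, 4, 7, 9, 5, 10, 3, 6, 1, 11, 0]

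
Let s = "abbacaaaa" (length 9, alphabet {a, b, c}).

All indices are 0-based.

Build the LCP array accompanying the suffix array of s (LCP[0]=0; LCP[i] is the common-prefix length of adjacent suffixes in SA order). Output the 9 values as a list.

[0, 1, 2, 3, 1, 1, 0, 1, 0]

rank→(start, suffix):
  0 → (8, 'a')
  1 → (7, 'aa')
  2 → (6, 'aaa')
  3 → (5, 'aaaa')
  4 → (0, 'abbacaaaa')
  5 → (3, 'acaaaa')
  6 → (2, 'bacaaaa')
  7 → (1, 'bbacaaaa')
  8 → (4, 'caaaa')

SA = [8, 7, 6, 5, 0, 3, 2, 1, 4]
i: (SA[i-1],SA[i]) lcp shared
  1: (8,7) 1 'a'
  2: (7,6) 2 'aa'
  3: (6,5) 3 'aaa'
  4: (5,0) 1 'a'
  5: (0,3) 1 'a'
  6: (3,2) 0 ''
  7: (2,1) 1 'b'
  8: (1,4) 0 ''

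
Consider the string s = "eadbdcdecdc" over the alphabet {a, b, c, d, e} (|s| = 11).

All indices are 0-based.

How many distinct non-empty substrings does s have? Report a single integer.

sorted suffixes:
  #0 SA[0]=1  'adbdcdecdc'
  #1 SA[1]=3  'bdcdecdc'
  #2 SA[2]=10  'c'
  #3 SA[3]=8  'cdc'
  #4 SA[4]=5  'cdecdc'
  #5 SA[5]=2  'dbdcdecdc'
  #6 SA[6]=9  'dc'
  #7 SA[7]=4  'dcdecdc'
  #8 SA[8]=6  'decdc'
  #9 SA[9]=0  'eadbdcdecdc'
  #10 SA[10]=7  'ecdc'

SA = [1, 3, 10, 8, 5, 2, 9, 4, 6, 0, 7]
i: (SA[i-1],SA[i]) lcp shared
  1: (1,3) 0 ''
  2: (3,10) 0 ''
  3: (10,8) 1 'c'
  4: (8,5) 2 'cd'
  5: (5,2) 0 ''
  6: (2,9) 1 'd'
  7: (9,4) 2 'dc'
  8: (4,6) 1 'd'
  9: (6,0) 0 ''
  10: (0,7) 1 'e'

n(n+1)/2 = 11·12/2 = 66
Σ LCP = 0 + 0 + 0 + 1 + 2 + 0 + 1 + 2 + 1 + 0 + 1 = 8
distinct = 66 − 8 = 58

58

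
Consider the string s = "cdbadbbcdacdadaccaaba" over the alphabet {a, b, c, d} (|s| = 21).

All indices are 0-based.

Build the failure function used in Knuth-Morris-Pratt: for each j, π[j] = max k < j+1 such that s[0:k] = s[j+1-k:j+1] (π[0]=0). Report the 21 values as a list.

π[0] = 0
j=1 s[j]='d': π[1]=0 (border '')
j=2 s[j]='b': π[2]=0 (border '')
j=3 s[j]='a': π[3]=0 (border '')
j=4 s[j]='d': π[4]=0 (border '')
j=5 s[j]='b': π[5]=0 (border '')
j=6 s[j]='b': π[6]=0 (border '')
j=7 s[j]='c': π[7]=1 (border 'c')
j=8 s[j]='d': π[8]=2 (border 'cd')
j=9 s[j]='a': k: 2→0; π[9]=0 (border '')
j=10 s[j]='c': π[10]=1 (border 'c')
j=11 s[j]='d': π[11]=2 (border 'cd')
j=12 s[j]='a': k: 2→0; π[12]=0 (border '')
j=13 s[j]='d': π[13]=0 (border '')
j=14 s[j]='a': π[14]=0 (border '')
j=15 s[j]='c': π[15]=1 (border 'c')
j=16 s[j]='c': k: 1→0; π[16]=1 (border 'c')
j=17 s[j]='a': k: 1→0; π[17]=0 (border '')
j=18 s[j]='a': π[18]=0 (border '')
j=19 s[j]='b': π[19]=0 (border '')
j=20 s[j]='a': π[20]=0 (border '')

[0, 0, 0, 0, 0, 0, 0, 1, 2, 0, 1, 2, 0, 0, 0, 1, 1, 0, 0, 0, 0]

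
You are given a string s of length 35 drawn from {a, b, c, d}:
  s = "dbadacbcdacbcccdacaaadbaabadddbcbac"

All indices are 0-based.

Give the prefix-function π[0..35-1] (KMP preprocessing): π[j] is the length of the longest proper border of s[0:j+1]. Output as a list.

π[0] = 0
j=1 s[j]='b': π[1]=0 (border '')
j=2 s[j]='a': π[2]=0 (border '')
j=3 s[j]='d': π[3]=1 (border 'd')
j=4 s[j]='a': k: 1→0; π[4]=0 (border '')
j=5 s[j]='c': π[5]=0 (border '')
j=6 s[j]='b': π[6]=0 (border '')
j=7 s[j]='c': π[7]=0 (border '')
j=8 s[j]='d': π[8]=1 (border 'd')
j=9 s[j]='a': k: 1→0; π[9]=0 (border '')
j=10 s[j]='c': π[10]=0 (border '')
j=11 s[j]='b': π[11]=0 (border '')
j=12 s[j]='c': π[12]=0 (border '')
j=13 s[j]='c': π[13]=0 (border '')
j=14 s[j]='c': π[14]=0 (border '')
j=15 s[j]='d': π[15]=1 (border 'd')
j=16 s[j]='a': k: 1→0; π[16]=0 (border '')
j=17 s[j]='c': π[17]=0 (border '')
j=18 s[j]='a': π[18]=0 (border '')
j=19 s[j]='a': π[19]=0 (border '')
j=20 s[j]='a': π[20]=0 (border '')
j=21 s[j]='d': π[21]=1 (border 'd')
j=22 s[j]='b': π[22]=2 (border 'db')
j=23 s[j]='a': π[23]=3 (border 'dba')
j=24 s[j]='a': k: 3→0; π[24]=0 (border '')
j=25 s[j]='b': π[25]=0 (border '')
j=26 s[j]='a': π[26]=0 (border '')
j=27 s[j]='d': π[27]=1 (border 'd')
j=28 s[j]='d': k: 1→0; π[28]=1 (border 'd')
j=29 s[j]='d': k: 1→0; π[29]=1 (border 'd')
j=30 s[j]='b': π[30]=2 (border 'db')
j=31 s[j]='c': k: 2→0; π[31]=0 (border '')
j=32 s[j]='b': π[32]=0 (border '')
j=33 s[j]='a': π[33]=0 (border '')
j=34 s[j]='c': π[34]=0 (border '')

[0, 0, 0, 1, 0, 0, 0, 0, 1, 0, 0, 0, 0, 0, 0, 1, 0, 0, 0, 0, 0, 1, 2, 3, 0, 0, 0, 1, 1, 1, 2, 0, 0, 0, 0]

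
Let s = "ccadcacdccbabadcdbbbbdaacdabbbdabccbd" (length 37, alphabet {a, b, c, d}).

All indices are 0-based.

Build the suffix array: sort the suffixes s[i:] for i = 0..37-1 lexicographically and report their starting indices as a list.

[22, 11, 26, 31, 23, 5, 2, 13, 10, 12, 17, 18, 27, 19, 28, 32, 35, 20, 29, 4, 1, 9, 34, 0, 8, 33, 24, 15, 6, 36, 21, 25, 30, 16, 3, 7, 14]

sorted suffixes:
  #0 SA[0]=22  'aacdabbbdabccbd'
  #1 SA[1]=11  'abadcdbbbbdaacdabbbdabccbd'
  #2 SA[2]=26  'abbbdabccbd'
  #3 SA[3]=31  'abccbd'
  #4 SA[4]=23  'acdabbbdabccbd'
  #5 SA[5]=5  'acdccbabadcdbbbbdaacdabbbdabccbd'
  #6 SA[6]=2  'adcacdccbabadcdbbbbdaacdabbbdabccbd'
  #7 SA[7]=13  'adcdbbbbdaacdabbbdabccbd'
  #8 SA[8]=10  'babadcdbbbbdaacdabbbdabccbd'
  #9 SA[9]=12  'badcdbbbbdaacdabbbdabccbd'
  #10 SA[10]=17  'bbbbdaacdabbbdabccbd'
  #11 SA[11]=18  'bbbdaacdabbbdabccbd'
  #12 SA[12]=27  'bbbdabccbd'
  #13 SA[13]=19  'bbdaacdabbbdabccbd'
  #14 SA[14]=28  'bbdabccbd'
  #15 SA[15]=32  'bccbd'
  #16 SA[16]=35  'bd'
  #17 SA[17]=20  'bdaacdabbbdabccbd'
  #18 SA[18]=29  'bdabccbd'
  #19 SA[19]=4  'cacdccbabadcdbbbbdaacdabbbdabccbd'
  #20 SA[20]=1  'cadcacdccbabadcdbbbbdaacdabbbdabccbd'
  #21 SA[21]=9  'cbabadcdbbbbdaacdabbbdabccbd'
  #22 SA[22]=34  'cbd'
  #23 SA[23]=0  'ccadcacdccbabadcdbbbbdaacdabbbdabccbd'
  #24 SA[24]=8  'ccbabadcdbbbbdaacdabbbdabccbd'
  #25 SA[25]=33  'ccbd'
  #26 SA[26]=24  'cdabbbdabccbd'
  #27 SA[27]=15  'cdbbbbdaacdabbbdabccbd'
  #28 SA[28]=6  'cdccbabadcdbbbbdaacdabbbdabccbd'
  #29 SA[29]=36  'd'
  #30 SA[30]=21  'daacdabbbdabccbd'
  #31 SA[31]=25  'dabbbdabccbd'
  #32 SA[32]=30  'dabccbd'
  #33 SA[33]=16  'dbbbbdaacdabbbdabccbd'
  #34 SA[34]=3  'dcacdccbabadcdbbbbdaacdabbbdabccbd'
  #35 SA[35]=7  'dccbabadcdbbbbdaacdabbbdabccbd'
  #36 SA[36]=14  'dcdbbbbdaacdabbbdabccbd'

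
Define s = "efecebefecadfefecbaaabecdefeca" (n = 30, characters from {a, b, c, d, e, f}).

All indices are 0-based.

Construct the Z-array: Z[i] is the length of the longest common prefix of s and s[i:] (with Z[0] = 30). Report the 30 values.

[30, 0, 1, 0, 1, 0, 4, 0, 1, 0, 0, 0, 0, 4, 0, 1, 0, 0, 0, 0, 0, 0, 1, 0, 0, 4, 0, 1, 0, 0]

Z[0]=30
i=1: outside box; Z[1]=0
i=2: outside box; Z[2]=1 scan→box=[2,3)
i=3: outside box; Z[3]=0
i=4: outside box; Z[4]=1 scan→box=[4,5)
i=5: outside box; Z[5]=0
i=6: outside box; Z[6]=4 scan→box=[6,10)
i=7: min(r-i=3, Z[1]=0)=0; Z[7]=0
i=8: min(r-i=2, Z[2]=1)=1; Z[8]=1
i=9: min(r-i=1, Z[3]=0)=0; Z[9]=0
i=10: outside box; Z[10]=0
i=11: outside box; Z[11]=0
i=12: outside box; Z[12]=0
i=13: outside box; Z[13]=4 scan→box=[13,17)
i=14: min(r-i=3, Z[1]=0)=0; Z[14]=0
i=15: min(r-i=2, Z[2]=1)=1; Z[15]=1
i=16: min(r-i=1, Z[3]=0)=0; Z[16]=0
i=17: outside box; Z[17]=0
i=18: outside box; Z[18]=0
i=19: outside box; Z[19]=0
i=20: outside box; Z[20]=0
i=21: outside box; Z[21]=0
i=22: outside box; Z[22]=1 scan→box=[22,23)
i=23: outside box; Z[23]=0
i=24: outside box; Z[24]=0
i=25: outside box; Z[25]=4 scan→box=[25,29)
i=26: min(r-i=3, Z[1]=0)=0; Z[26]=0
i=27: min(r-i=2, Z[2]=1)=1; Z[27]=1
i=28: min(r-i=1, Z[3]=0)=0; Z[28]=0
i=29: outside box; Z[29]=0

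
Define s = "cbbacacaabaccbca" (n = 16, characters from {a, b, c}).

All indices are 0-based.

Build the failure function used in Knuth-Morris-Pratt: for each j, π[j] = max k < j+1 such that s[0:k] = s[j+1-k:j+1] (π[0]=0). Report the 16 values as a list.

[0, 0, 0, 0, 1, 0, 1, 0, 0, 0, 0, 1, 1, 2, 1, 0]

π[0] = 0
j=1 s[j]='b': π[1]=0 (border '')
j=2 s[j]='b': π[2]=0 (border '')
j=3 s[j]='a': π[3]=0 (border '')
j=4 s[j]='c': π[4]=1 (border 'c')
j=5 s[j]='a': k: 1→0; π[5]=0 (border '')
j=6 s[j]='c': π[6]=1 (border 'c')
j=7 s[j]='a': k: 1→0; π[7]=0 (border '')
j=8 s[j]='a': π[8]=0 (border '')
j=9 s[j]='b': π[9]=0 (border '')
j=10 s[j]='a': π[10]=0 (border '')
j=11 s[j]='c': π[11]=1 (border 'c')
j=12 s[j]='c': k: 1→0; π[12]=1 (border 'c')
j=13 s[j]='b': π[13]=2 (border 'cb')
j=14 s[j]='c': k: 2→0; π[14]=1 (border 'c')
j=15 s[j]='a': k: 1→0; π[15]=0 (border '')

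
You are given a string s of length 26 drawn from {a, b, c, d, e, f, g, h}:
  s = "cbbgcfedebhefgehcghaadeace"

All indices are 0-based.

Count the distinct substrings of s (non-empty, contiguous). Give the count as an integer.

rank→(start, suffix):
  0 → (19, 'aadeace')
  1 → (23, 'ace')
  2 → (20, 'adeace')
  3 → (1, 'bbgcfedebhefgehcghaadeace')
  4 → (2, 'bgcfedebhefgehcghaadeace')
  5 → (9, 'bhefgehcghaadeace')
  6 → (0, 'cbbgcfedebhefgehcghaadeace')
  7 → (24, 'ce')
  8 → (4, 'cfedebhefgehcghaadeace')
  9 → (16, 'cghaadeace')
  10 → (21, 'deace')
  11 → (7, 'debhefgehcghaadeace')
  12 → (25, 'e')
  13 → (22, 'eace')
  14 → (8, 'ebhefgehcghaadeace')
  15 → (6, 'edebhefgehcghaadeace')
  16 → (11, 'efgehcghaadeace')
  17 → (14, 'ehcghaadeace')
  18 → (5, 'fedebhefgehcghaadeace')
  19 → (12, 'fgehcghaadeace')
  20 → (3, 'gcfedebhefgehcghaadeace')
  21 → (13, 'gehcghaadeace')
  22 → (17, 'ghaadeace')
  23 → (18, 'haadeace')
  24 → (15, 'hcghaadeace')
  25 → (10, 'hefgehcghaadeace')

SA = [19, 23, 20, 1, 2, 9, 0, 24, 4, 16, 21, 7, 25, 22, 8, 6, 11, 14, 5, 12, 3, 13, 17, 18, 15, 10]
rank  pair      lcp
   1  s[19:],s[23:]  1  'a'
   2  s[23:],s[20:]  1  'a'
   3  s[20:],s[1:]  0  ''
   4  s[1:],s[2:]  1  'b'
   5  s[2:],s[9:]  1  'b'
   6  s[9:],s[0:]  0  ''
   7  s[0:],s[24:]  1  'c'
   8  s[24:],s[4:]  1  'c'
   9  s[4:],s[16:]  1  'c'
  10  s[16:],s[21:]  0  ''
  11  s[21:],s[7:]  2  'de'
  12  s[7:],s[25:]  0  ''
  13  s[25:],s[22:]  1  'e'
  14  s[22:],s[8:]  1  'e'
  15  s[8:],s[6:]  1  'e'
  16  s[6:],s[11:]  1  'e'
  17  s[11:],s[14:]  1  'e'
  18  s[14:],s[5:]  0  ''
  19  s[5:],s[12:]  1  'f'
  20  s[12:],s[3:]  0  ''
  21  s[3:],s[13:]  1  'g'
  22  s[13:],s[17:]  1  'g'
  23  s[17:],s[18:]  0  ''
  24  s[18:],s[15:]  1  'h'
  25  s[15:],s[10:]  1  'h'

n(n+1)/2 = 26·27/2 = 351
Σ LCP = 0 + 1 + 1 + 0 + 1 + 1 + 0 + 1 + 1 + 1 + 0 + 2 + 0 + 1 + 1 + 1 + 1 + 1 + 0 + 1 + 0 + 1 + 1 + 0 + 1 + 1 = 19
distinct = 351 − 19 = 332

332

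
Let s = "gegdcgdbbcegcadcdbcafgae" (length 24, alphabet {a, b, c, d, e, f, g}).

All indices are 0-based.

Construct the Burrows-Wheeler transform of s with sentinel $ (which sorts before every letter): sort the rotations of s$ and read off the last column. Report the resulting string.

rank  rotation                   last
    0  $gegdcgdbbcegcadcdbcafgae  e
    1  adcdbcafgae$gegdcgdbbcegc  c
    2  ae$gegdcgdbbcegcadcdbcafg  g
    3  afgae$gegdcgdbbcegcadcdbc  c
    4  bbcegcadcdbcafgae$gegdcgd  d
    5  bcafgae$gegdcgdbbcegcadcd  d
    6  bcegcadcdbcafgae$gegdcgdb  b
    7  cadcdbcafgae$gegdcgdbbceg  g
    8  cafgae$gegdcgdbbcegcadcdb  b
    9  cdbcafgae$gegdcgdbbcegcad  d
   10  cegcadcdbcafgae$gegdcgdbb  b
   11  cgdbbcegcadcdbcafgae$gegd  d
   12  dbbcegcadcdbcafgae$gegdcg  g
   13  dbcafgae$gegdcgdbbcegcadc  c
   14  dcdbcafgae$gegdcgdbbcegca  a
   15  dcgdbbcegcadcdbcafgae$geg  g
   16  e$gegdcgdbbcegcadcdbcafga  a
   17  egcadcdbcafgae$gegdcgdbbc  c
   18  egdcgdbbcegcadcdbcafgae$g  g
   19  fgae$gegdcgdbbcegcadcdbca  a
   20  gae$gegdcgdbbcegcadcdbcaf  f
   21  gcadcdbcafgae$gegdcgdbbce  e
   22  gdbbcegcadcdbcafgae$gegdc  c
   23  gdcgdbbcegcadcdbcafgae$ge  e
   24  gegdcgdbbcegcadcdbcafgae$  $

ecgcddbgbdbdgcagacgafece$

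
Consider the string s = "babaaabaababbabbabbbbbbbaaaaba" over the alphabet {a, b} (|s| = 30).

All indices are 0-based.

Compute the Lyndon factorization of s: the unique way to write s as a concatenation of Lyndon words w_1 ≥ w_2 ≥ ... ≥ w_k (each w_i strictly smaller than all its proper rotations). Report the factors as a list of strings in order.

["b", "ab", "aaabaababbabbabbbbbbb", "aaaab", "a"]

emit factor 1: 'b' (i=0, period=1)
emit factor 2: 'ab' (i=1, period=2)
emit factor 3: 'aaabaababbabbabbbbbbb' (i=3, period=21)
emit factor 4: 'aaaab' (i=24, period=5)
emit factor 5: 'a' (i=29, period=1)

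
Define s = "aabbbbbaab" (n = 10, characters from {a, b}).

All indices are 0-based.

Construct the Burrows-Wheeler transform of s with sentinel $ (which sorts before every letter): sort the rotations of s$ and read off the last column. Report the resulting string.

rank  rotation     last
    0  $aabbbbbaab  b
    1  aab$aabbbbb  b
    2  aabbbbbaab$  $
    3  ab$aabbbbba  a
    4  abbbbbaab$a  a
    5  b$aabbbbbaa  a
    6  baab$aabbbb  b
    7  bbaab$aabbb  b
    8  bbbaab$aabb  b
    9  bbbbaab$aab  b
   10  bbbbbaab$aa  a

bb$aaabbbba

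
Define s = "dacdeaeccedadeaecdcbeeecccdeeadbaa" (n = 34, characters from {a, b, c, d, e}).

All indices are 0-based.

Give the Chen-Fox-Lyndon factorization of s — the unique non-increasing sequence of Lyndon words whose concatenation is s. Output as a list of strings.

["d", "acdeaeccedadeaecdcbeeecccdeeadb", "a", "a"]

emit factor 1: 'd' (i=0, period=1)
emit factor 2: 'acdeaeccedadeaecdcbeeecccdeeadb' (i=1, period=31)
emit factor 3: 'a' (i=32, period=1)
emit factor 4: 'a' (i=33, period=1)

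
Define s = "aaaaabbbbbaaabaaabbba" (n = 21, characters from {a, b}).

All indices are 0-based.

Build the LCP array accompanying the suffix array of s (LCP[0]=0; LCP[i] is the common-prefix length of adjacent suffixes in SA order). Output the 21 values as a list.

sorted suffixes:
  #0 SA[0]=20  'a'
  #1 SA[1]=0  'aaaaabbbbbaaabaaabbba'
  #2 SA[2]=1  'aaaabbbbbaaabaaabbba'
  #3 SA[3]=10  'aaabaaabbba'
  #4 SA[4]=14  'aaabbba'
  #5 SA[5]=2  'aaabbbbbaaabaaabbba'
  #6 SA[6]=11  'aabaaabbba'
  #7 SA[7]=15  'aabbba'
  #8 SA[8]=3  'aabbbbbaaabaaabbba'
  #9 SA[9]=12  'abaaabbba'
  #10 SA[10]=16  'abbba'
  #11 SA[11]=4  'abbbbbaaabaaabbba'
  #12 SA[12]=19  'ba'
  #13 SA[13]=9  'baaabaaabbba'
  #14 SA[14]=13  'baaabbba'
  #15 SA[15]=18  'bba'
  #16 SA[16]=8  'bbaaabaaabbba'
  #17 SA[17]=17  'bbba'
  #18 SA[18]=7  'bbbaaabaaabbba'
  #19 SA[19]=6  'bbbbaaabaaabbba'
  #20 SA[20]=5  'bbbbbaaabaaabbba'

SA = [20, 0, 1, 10, 14, 2, 11, 15, 3, 12, 16, 4, 19, 9, 13, 18, 8, 17, 7, 6, 5]
i: (SA[i-1],SA[i]) lcp shared
  1: (20,0) 1 'a'
  2: (0,1) 4 'aaaa'
  3: (1,10) 3 'aaa'
  4: (10,14) 4 'aaab'
  5: (14,2) 6 'aaabbb'
  6: (2,11) 2 'aa'
  7: (11,15) 3 'aab'
  8: (15,3) 5 'aabbb'
  9: (3,12) 1 'a'
  10: (12,16) 2 'ab'
  11: (16,4) 4 'abbb'
  12: (4,19) 0 ''
  13: (19,9) 2 'ba'
  14: (9,13) 5 'baaab'
  15: (13,18) 1 'b'
  16: (18,8) 3 'bba'
  17: (8,17) 2 'bb'
  18: (17,7) 4 'bbba'
  19: (7,6) 3 'bbb'
  20: (6,5) 4 'bbbb'

[0, 1, 4, 3, 4, 6, 2, 3, 5, 1, 2, 4, 0, 2, 5, 1, 3, 2, 4, 3, 4]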